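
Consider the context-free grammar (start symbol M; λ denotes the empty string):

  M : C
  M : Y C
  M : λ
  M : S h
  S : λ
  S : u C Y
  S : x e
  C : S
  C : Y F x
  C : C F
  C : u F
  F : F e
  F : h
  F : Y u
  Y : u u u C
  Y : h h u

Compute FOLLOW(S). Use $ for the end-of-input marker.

{ $, h, u, x }

In M : S h: add FIRST(h) = { h }.
In C : S: S is at the end, add FOLLOW(C) = { $, h, u, x }.
Union: FOLLOW(S) = { $, h, u, x }.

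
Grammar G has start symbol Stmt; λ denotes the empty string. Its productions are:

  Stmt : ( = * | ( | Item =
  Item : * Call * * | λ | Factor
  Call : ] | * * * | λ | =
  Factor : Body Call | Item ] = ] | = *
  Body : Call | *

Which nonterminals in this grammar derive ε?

{ Body, Call, Factor, Item }

Directly nullable (have an λ-production): Item, Call.
Body : Call with every symbol nullable, so Body is nullable.
Factor : Body Call with every symbol nullable, so Factor is nullable.
No other nonterminal has a production whose RHS symbols are all nullable.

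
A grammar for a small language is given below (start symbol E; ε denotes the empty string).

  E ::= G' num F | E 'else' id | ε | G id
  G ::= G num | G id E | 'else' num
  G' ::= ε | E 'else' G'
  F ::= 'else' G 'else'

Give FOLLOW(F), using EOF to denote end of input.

In E ::= G' num F: F is at the end, add FOLLOW(E) = { EOF, 'else', id, num }.
Union: FOLLOW(F) = { EOF, 'else', id, num }.

{ EOF, 'else', id, num }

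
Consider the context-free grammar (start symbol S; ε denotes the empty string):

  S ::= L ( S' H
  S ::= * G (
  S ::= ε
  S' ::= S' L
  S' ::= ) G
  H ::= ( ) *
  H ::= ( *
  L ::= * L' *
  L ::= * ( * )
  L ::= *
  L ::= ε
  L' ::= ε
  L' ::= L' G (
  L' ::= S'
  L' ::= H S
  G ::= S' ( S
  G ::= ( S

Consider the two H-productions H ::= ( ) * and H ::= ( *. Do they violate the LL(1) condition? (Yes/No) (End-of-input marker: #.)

FIRST(( ) *) = { ( } and FIRST(( *) = { ( }.
Both contain (, so the two alternatives are not disjoint — LL(1) conflict.

Yes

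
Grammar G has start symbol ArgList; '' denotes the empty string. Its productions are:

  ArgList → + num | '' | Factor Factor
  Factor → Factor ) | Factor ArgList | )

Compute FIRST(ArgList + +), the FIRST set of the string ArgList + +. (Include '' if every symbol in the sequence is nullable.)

Add FIRST(ArgList)\{''} = { ), + }; ArgList is nullable, continue.
+ is a terminal; add {+} and stop.

{ ), + }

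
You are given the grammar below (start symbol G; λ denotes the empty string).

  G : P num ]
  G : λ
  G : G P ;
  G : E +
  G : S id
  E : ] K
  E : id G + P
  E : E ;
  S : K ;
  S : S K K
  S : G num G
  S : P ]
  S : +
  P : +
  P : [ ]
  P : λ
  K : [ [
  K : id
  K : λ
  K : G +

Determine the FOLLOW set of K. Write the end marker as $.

{ +, ;, [, ], id, num }

In E : ] K: K is at the end, add FOLLOW(E) = { +, ; }.
In S : K ;: add FIRST(;) = { ; }.
In S : S K K: add FIRST(K)\{λ} = { +, ;, [, ], id, num }.
  Since K is nullable, also add FOLLOW(S) = { +, ;, [, ], id, num }.
In S : S K K: K is at the end, add FOLLOW(S) = { +, ;, [, ], id, num }.
Union: FOLLOW(K) = { +, ;, [, ], id, num }.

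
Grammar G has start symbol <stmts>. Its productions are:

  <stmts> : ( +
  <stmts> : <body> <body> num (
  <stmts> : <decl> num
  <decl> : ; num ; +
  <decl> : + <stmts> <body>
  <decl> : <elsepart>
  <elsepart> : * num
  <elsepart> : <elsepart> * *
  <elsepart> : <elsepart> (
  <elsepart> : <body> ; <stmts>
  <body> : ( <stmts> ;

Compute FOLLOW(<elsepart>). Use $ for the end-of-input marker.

{ (, *, num }

In <decl> : <elsepart>: <elsepart> is at the end, add FOLLOW(<decl>) = { num }.
In <elsepart> : <elsepart> * *: add FIRST(* *) = { * }.
In <elsepart> : <elsepart> (: add FIRST(() = { ( }.
Union: FOLLOW(<elsepart>) = { (, *, num }.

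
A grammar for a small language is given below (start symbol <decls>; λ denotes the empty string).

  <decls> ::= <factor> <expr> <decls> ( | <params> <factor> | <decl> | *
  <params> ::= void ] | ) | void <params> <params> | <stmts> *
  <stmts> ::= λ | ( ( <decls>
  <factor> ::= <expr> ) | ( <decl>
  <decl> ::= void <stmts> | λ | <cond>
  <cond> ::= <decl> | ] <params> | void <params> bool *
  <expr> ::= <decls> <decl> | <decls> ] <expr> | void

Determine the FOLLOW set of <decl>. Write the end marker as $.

In <decls> ::= <decl>: <decl> is at the end, add FOLLOW(<decls>) = { $, (, ), *, ], void }.
In <factor> ::= ( <decl>: <decl> is at the end, add FOLLOW(<factor>) = { $, (, ), *, ], void }.
In <cond> ::= <decl>: <decl> is at the end, add FOLLOW(<cond>) = { $, (, ), *, ], void }.
In <expr> ::= <decls> <decl>: <decl> is at the end, add FOLLOW(<expr>) = { (, ), *, ], void }.
Union: FOLLOW(<decl>) = { $, (, ), *, ], void }.

{ $, (, ), *, ], void }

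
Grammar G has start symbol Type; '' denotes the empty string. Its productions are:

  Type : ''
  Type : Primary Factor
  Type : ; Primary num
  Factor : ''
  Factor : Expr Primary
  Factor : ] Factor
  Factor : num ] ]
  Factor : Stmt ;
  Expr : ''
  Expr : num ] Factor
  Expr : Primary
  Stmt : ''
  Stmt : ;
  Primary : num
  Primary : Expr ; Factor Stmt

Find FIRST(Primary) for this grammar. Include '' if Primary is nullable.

{ ;, num }

Primary : num contributes {num}.
From Primary : Expr ; Factor Stmt: Expr nullable, take FIRST(Expr) ∪ {;} = { ;, num }.
Union: FIRST(Primary) = { ;, num }.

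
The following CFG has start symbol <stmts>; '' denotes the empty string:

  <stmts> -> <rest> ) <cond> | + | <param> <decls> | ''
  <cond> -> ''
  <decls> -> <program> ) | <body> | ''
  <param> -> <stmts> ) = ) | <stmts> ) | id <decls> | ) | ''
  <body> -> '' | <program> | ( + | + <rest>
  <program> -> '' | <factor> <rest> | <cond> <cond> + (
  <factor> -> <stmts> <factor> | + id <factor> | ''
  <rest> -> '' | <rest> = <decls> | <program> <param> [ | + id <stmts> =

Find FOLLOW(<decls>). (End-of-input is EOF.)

In <stmts> -> <param> <decls>: <decls> is at the end, add FOLLOW(<stmts>) = { EOF, (, ), +, =, [, id }.
In <param> -> id <decls>: <decls> is at the end, add FOLLOW(<param>) = { EOF, (, ), +, =, [, id }.
In <rest> -> <rest> = <decls>: <decls> is at the end, add FOLLOW(<rest>) = { EOF, (, ), +, =, [, id }.
Union: FOLLOW(<decls>) = { EOF, (, ), +, =, [, id }.

{ EOF, (, ), +, =, [, id }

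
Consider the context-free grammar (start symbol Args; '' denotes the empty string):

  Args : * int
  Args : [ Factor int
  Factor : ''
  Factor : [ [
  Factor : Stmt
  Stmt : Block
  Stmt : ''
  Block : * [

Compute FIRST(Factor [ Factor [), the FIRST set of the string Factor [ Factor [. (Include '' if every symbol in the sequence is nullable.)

{ *, [ }

Add FIRST(Factor)\{''} = { *, [ }; Factor is nullable, continue.
[ is a terminal; add {[} and stop.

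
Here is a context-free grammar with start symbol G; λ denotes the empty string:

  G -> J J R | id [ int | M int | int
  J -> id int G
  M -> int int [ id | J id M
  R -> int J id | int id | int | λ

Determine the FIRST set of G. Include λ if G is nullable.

From G -> J J R: add FIRST(J) = { id }.
G -> id [ int contributes {id}.
From G -> M int: add FIRST(M) = { id, int }.
G -> int contributes {int}.
Union: FIRST(G) = { id, int }.

{ id, int }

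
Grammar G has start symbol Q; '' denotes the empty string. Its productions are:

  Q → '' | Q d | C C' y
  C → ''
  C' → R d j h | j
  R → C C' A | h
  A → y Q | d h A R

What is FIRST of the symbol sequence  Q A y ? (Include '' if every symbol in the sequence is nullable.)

Add FIRST(Q)\{''} = { d, h, j }; Q is nullable, continue.
Add FIRST(A) = { d, y }; A is not nullable, stop.

{ d, h, j, y }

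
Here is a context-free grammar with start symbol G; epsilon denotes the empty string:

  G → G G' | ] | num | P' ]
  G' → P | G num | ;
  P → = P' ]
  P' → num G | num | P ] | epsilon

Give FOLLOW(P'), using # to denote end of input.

In G → P' ]: add FIRST(]) = { ] }.
In P → = P' ]: add FIRST(]) = { ] }.
Union: FOLLOW(P') = { ] }.

{ ] }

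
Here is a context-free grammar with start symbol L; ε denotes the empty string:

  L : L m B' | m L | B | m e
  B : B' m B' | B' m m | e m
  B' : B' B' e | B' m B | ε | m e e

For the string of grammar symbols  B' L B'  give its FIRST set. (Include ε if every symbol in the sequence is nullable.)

Add FIRST(B')\{ε} = { e, m }; B' is nullable, continue.
Add FIRST(L) = { e, m }; L is not nullable, stop.

{ e, m }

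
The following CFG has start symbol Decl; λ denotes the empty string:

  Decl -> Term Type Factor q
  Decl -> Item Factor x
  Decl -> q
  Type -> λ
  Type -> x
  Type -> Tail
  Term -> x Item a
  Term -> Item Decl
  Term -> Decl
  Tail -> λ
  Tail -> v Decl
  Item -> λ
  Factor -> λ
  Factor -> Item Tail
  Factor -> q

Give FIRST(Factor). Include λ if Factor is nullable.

{ q, v, λ }

Factor -> λ contributes λ.
From Factor -> Item Tail: Item, Tail nullable, take FIRST(Item) ∪ FIRST(Tail) = { v }; also λ since the whole RHS is nullable.
Factor -> q contributes {q}.
Union: FIRST(Factor) = { q, v, λ }.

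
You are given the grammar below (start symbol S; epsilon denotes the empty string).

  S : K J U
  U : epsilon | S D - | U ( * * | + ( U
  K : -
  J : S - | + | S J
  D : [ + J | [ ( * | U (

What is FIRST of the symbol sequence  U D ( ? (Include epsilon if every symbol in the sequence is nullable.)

Add FIRST(U)\{epsilon} = { (, +, - }; U is nullable, continue.
Add FIRST(D) = { (, +, -, [ }; D is not nullable, stop.

{ (, +, -, [ }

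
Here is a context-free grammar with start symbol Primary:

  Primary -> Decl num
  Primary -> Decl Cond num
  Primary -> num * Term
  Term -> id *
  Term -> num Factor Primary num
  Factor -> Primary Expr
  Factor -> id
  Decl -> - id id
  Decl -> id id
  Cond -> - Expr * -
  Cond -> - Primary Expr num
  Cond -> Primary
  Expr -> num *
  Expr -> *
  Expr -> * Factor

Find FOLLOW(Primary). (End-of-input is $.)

{ $, *, num }

Primary is the start symbol, so $ ∈ FOLLOW(Primary).
In Term -> num Factor Primary num: add FIRST(num) = { num }.
In Factor -> Primary Expr: add FIRST(Expr) = { *, num }.
In Cond -> - Primary Expr num: add FIRST(Expr num) = { *, num }.
In Cond -> Primary: Primary is at the end, add FOLLOW(Cond) = { num }.
Union: FOLLOW(Primary) = { $, *, num }.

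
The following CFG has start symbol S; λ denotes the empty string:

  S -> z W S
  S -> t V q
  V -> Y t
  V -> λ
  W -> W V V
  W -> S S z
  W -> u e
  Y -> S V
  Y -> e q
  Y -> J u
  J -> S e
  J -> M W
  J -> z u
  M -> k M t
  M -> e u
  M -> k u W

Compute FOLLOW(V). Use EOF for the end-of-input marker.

{ e, k, q, t, u, z }

In S -> t V q: add FIRST(q) = { q }.
In W -> W V V: add FIRST(V)\{λ} = { e, k, t, z }.
  Since V is nullable, also add FOLLOW(W) = { e, k, t, u, z }.
In W -> W V V: V is at the end, add FOLLOW(W) = { e, k, t, u, z }.
In Y -> S V: V is at the end, add FOLLOW(Y) = { t }.
Union: FOLLOW(V) = { e, k, q, t, u, z }.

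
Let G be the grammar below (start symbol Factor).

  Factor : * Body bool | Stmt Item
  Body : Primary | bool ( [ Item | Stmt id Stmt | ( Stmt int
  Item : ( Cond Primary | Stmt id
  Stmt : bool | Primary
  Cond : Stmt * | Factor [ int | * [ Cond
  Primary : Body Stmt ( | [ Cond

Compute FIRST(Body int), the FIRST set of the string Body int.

Add FIRST(Body) = { (, [, bool }; Body is not nullable, stop.

{ (, [, bool }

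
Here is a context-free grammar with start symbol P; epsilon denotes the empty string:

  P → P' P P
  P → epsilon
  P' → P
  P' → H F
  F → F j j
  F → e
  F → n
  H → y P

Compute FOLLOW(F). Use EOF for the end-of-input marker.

In P' → H F: F is at the end, add FOLLOW(P') = { EOF, e, n, y }.
In F → F j j: add FIRST(j j) = { j }.
Union: FOLLOW(F) = { EOF, e, j, n, y }.

{ EOF, e, j, n, y }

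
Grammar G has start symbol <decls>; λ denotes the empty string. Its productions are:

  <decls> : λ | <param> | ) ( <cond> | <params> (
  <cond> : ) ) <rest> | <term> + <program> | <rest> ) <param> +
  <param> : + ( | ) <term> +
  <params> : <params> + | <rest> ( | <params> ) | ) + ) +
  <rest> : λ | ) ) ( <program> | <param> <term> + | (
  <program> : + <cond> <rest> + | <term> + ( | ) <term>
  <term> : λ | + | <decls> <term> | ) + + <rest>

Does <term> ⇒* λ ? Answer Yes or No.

<term> has an λ-production, so <term> ⇒ λ.

Yes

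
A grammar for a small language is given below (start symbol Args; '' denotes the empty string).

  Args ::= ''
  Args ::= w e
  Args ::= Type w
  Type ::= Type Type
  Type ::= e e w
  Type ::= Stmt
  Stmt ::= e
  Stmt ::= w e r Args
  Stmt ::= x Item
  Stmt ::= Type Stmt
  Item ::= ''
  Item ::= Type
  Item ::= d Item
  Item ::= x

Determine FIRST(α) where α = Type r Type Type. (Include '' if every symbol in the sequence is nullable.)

{ e, w, x }

Add FIRST(Type) = { e, w, x }; Type is not nullable, stop.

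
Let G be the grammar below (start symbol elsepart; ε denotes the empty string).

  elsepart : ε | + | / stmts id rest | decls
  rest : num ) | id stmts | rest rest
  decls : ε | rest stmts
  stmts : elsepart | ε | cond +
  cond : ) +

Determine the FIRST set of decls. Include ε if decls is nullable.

decls : ε contributes ε.
From decls : rest stmts: add FIRST(rest) = { id, num }.
Union: FIRST(decls) = { id, num, ε }.

{ id, num, ε }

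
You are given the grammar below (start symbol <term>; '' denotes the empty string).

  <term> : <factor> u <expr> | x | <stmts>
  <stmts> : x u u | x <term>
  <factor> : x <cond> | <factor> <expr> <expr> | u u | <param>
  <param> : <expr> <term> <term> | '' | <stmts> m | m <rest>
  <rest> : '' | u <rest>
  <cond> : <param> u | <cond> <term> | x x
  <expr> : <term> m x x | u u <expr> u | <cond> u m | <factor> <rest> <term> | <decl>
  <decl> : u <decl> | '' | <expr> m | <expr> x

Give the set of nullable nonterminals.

Directly nullable (have an ''-production): <param>, <rest>, <decl>.
<expr> : <decl> with every symbol nullable, so <expr> is nullable.
<factor> : <factor> <expr> <expr> with every symbol nullable, so <factor> is nullable.
No other nonterminal has a production whose RHS symbols are all nullable.

{ <decl>, <expr>, <factor>, <param>, <rest> }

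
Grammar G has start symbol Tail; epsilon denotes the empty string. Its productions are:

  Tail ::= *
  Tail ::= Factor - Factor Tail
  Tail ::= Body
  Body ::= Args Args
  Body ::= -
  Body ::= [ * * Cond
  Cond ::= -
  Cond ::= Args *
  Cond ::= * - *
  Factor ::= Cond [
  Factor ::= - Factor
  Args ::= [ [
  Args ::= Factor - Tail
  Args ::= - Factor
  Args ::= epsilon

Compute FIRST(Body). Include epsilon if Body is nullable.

{ *, -, [, epsilon }

From Body ::= Args Args: Args, Args nullable, take FIRST(Args) ∪ FIRST(Args) = { *, -, [ }; also epsilon since the whole RHS is nullable.
Body ::= - contributes {-}.
Body ::= [ * * Cond contributes {[}.
Union: FIRST(Body) = { *, -, [, epsilon }.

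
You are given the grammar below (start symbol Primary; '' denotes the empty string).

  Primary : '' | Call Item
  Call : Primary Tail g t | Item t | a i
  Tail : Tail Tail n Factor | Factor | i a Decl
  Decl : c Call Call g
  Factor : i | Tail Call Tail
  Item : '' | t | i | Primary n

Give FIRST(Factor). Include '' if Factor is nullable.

Factor : i contributes {i}.
From Factor : Tail Call Tail: add FIRST(Tail) = { i }.
Union: FIRST(Factor) = { i }.

{ i }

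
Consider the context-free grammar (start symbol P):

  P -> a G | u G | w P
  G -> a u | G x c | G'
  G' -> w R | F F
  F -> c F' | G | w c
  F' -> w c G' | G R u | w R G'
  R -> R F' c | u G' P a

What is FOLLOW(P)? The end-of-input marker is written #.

P is the start symbol, so # ∈ FOLLOW(P).
In P -> w P: P is at the end, add FOLLOW(P) = { #, a }.
In R -> u G' P a: add FIRST(a) = { a }.
Union: FOLLOW(P) = { #, a }.

{ #, a }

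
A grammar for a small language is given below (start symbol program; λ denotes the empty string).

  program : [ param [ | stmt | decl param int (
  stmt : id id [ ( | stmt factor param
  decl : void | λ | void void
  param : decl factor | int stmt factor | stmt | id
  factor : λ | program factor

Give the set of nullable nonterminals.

{ decl, factor, param }

Directly nullable (have an λ-production): decl, factor.
param : decl factor with every symbol nullable, so param is nullable.
No other nonterminal has a production whose RHS symbols are all nullable.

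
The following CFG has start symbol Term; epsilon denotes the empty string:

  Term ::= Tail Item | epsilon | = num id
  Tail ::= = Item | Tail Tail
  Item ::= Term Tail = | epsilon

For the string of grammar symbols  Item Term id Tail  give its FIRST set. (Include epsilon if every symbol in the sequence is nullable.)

{ =, id }

Add FIRST(Item)\{epsilon} = { = }; Item is nullable, continue.
Add FIRST(Term)\{epsilon} = { = }; Term is nullable, continue.
id is a terminal; add {id} and stop.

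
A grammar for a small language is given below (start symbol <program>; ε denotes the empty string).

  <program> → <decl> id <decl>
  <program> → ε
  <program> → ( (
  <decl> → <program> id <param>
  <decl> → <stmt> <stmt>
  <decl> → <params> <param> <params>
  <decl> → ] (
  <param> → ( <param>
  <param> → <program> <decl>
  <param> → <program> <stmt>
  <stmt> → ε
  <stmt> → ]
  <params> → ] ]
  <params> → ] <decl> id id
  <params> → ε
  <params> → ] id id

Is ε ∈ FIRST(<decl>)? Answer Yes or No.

<decl> → <stmt> <stmt> and each of <stmt>, <stmt> is nullable, so <decl> ⇒* ε.

Yes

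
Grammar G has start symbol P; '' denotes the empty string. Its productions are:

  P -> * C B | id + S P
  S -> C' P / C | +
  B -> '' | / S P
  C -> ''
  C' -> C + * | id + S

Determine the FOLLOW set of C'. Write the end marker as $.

{ *, id }

In S -> C' P / C: add FIRST(P / C) = { *, id }.
Union: FOLLOW(C') = { *, id }.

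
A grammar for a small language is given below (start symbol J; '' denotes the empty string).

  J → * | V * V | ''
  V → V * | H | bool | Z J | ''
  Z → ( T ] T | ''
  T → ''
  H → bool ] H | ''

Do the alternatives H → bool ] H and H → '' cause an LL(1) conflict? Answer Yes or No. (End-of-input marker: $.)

FIRST(bool ] H) = { bool } and FIRST('') = { '' }.
The second is nullable but FOLLOW(H) = { $, * } is disjoint from FIRST of the first.

No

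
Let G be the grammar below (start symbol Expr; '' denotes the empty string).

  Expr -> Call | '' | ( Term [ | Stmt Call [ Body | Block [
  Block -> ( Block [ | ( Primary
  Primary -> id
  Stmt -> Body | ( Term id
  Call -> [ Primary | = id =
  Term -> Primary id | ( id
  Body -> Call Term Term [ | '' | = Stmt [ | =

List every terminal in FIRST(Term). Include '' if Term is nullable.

From Term -> Primary id: add FIRST(Primary) = { id }.
Term -> ( id contributes {(}.
Union: FIRST(Term) = { (, id }.

{ (, id }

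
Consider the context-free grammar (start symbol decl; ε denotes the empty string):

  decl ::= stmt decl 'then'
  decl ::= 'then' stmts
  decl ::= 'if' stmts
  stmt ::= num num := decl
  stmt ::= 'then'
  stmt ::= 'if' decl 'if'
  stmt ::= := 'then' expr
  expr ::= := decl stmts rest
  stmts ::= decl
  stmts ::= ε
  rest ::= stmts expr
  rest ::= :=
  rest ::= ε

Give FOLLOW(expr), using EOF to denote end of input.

{ 'if', 'then', :=, num }

In stmt ::= := 'then' expr: expr is at the end, add FOLLOW(stmt) = { 'if', 'then', :=, num }.
In rest ::= stmts expr: expr is at the end, add FOLLOW(rest) = { 'if', 'then', :=, num }.
Union: FOLLOW(expr) = { 'if', 'then', :=, num }.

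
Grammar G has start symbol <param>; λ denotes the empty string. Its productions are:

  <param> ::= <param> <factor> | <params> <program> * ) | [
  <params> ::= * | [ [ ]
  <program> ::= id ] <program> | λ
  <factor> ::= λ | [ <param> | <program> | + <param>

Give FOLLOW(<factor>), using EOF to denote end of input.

In <param> ::= <param> <factor>: <factor> is at the end, add FOLLOW(<param>) = { EOF, +, [, id }.
Union: FOLLOW(<factor>) = { EOF, +, [, id }.

{ EOF, +, [, id }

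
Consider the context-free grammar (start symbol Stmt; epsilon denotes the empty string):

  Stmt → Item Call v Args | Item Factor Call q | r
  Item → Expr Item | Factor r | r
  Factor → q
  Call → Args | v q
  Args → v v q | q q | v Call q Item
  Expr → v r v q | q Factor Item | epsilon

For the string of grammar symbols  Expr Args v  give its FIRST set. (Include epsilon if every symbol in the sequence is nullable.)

Add FIRST(Expr)\{epsilon} = { q, v }; Expr is nullable, continue.
Add FIRST(Args) = { q, v }; Args is not nullable, stop.

{ q, v }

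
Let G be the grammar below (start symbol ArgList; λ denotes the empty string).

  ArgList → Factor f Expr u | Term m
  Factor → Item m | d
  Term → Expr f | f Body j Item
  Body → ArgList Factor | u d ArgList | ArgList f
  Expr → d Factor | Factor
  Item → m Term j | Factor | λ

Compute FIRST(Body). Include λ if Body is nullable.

From Body → ArgList Factor: add FIRST(ArgList) = { d, f, m }.
Body → u d ArgList contributes {u}.
From Body → ArgList f: add FIRST(ArgList) = { d, f, m }.
Union: FIRST(Body) = { d, f, m, u }.

{ d, f, m, u }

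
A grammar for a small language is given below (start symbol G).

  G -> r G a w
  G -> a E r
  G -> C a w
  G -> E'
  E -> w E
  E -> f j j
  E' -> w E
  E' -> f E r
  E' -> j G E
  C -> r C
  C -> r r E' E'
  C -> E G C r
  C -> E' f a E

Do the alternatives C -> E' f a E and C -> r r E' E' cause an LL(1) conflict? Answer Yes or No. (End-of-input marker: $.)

FIRST(E' f a E) = { f, j, w } and FIRST(r r E' E') = { r }.
The FIRST sets are disjoint and neither alternative is nullable — no conflict.

No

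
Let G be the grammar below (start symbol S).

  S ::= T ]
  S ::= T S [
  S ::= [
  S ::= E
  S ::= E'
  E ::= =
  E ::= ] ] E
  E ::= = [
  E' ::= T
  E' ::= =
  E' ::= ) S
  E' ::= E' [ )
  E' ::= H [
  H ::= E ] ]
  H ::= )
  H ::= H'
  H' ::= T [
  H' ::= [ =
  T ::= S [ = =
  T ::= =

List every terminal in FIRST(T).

{ ), =, [, ] }

From T ::= S [ = =: add FIRST(S) = { ), =, [, ] }.
T ::= = contributes {=}.
Union: FIRST(T) = { ), =, [, ] }.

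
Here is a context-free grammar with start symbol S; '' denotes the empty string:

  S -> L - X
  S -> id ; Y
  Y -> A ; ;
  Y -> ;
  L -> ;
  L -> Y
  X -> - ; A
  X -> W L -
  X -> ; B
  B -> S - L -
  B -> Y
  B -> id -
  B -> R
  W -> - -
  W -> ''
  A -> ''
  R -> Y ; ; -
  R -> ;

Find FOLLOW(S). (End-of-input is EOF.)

{ EOF, - }

S is the start symbol, so EOF ∈ FOLLOW(S).
In B -> S - L -: add FIRST(- L -) = { - }.
Union: FOLLOW(S) = { EOF, - }.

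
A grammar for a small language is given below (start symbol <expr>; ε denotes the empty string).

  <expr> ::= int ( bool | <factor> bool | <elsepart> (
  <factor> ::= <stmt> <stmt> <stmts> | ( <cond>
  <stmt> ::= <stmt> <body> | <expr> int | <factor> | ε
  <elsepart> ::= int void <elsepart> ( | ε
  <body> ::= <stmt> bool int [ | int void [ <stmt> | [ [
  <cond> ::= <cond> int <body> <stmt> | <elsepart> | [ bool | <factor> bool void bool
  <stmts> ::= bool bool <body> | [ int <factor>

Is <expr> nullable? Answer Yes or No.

Nullable nonterminals: <cond>, <elsepart>, <stmt>.
No production of <expr> has an RHS whose symbols are all nullable, so <expr> is not nullable.

No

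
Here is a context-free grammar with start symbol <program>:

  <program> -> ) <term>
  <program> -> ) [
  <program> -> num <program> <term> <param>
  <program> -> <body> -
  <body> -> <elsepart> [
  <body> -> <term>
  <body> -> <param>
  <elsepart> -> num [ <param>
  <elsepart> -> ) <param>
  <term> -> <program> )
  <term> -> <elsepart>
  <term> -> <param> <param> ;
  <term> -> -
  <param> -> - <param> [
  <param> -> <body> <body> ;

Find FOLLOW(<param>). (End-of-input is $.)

In <program> -> num <program> <term> <param>: <param> is at the end, add FOLLOW(<program>) = { $, ), -, num }.
In <body> -> <param>: <param> is at the end, add FOLLOW(<body>) = { ), -, ;, num }.
In <elsepart> -> num [ <param>: <param> is at the end, add FOLLOW(<elsepart>) = { $, ), -, ;, [, num }.
In <elsepart> -> ) <param>: <param> is at the end, add FOLLOW(<elsepart>) = { $, ), -, ;, [, num }.
In <term> -> <param> <param> ;: add FIRST(<param> ;) = { ), -, num }.
In <term> -> <param> <param> ;: add FIRST(;) = { ; }.
In <param> -> - <param> [: add FIRST([) = { [ }.
Union: FOLLOW(<param>) = { $, ), -, ;, [, num }.

{ $, ), -, ;, [, num }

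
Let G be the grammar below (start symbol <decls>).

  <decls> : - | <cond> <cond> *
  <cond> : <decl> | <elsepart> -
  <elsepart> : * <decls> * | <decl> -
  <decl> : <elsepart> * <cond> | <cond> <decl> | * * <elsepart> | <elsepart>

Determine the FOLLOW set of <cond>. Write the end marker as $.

In <decls> : <cond> <cond> *: add FIRST(<cond> *) = { * }.
In <decls> : <cond> <cond> *: add FIRST(*) = { * }.
In <decl> : <elsepart> * <cond>: <cond> is at the end, add FOLLOW(<decl>) = { *, - }.
In <decl> : <cond> <decl>: add FIRST(<decl>) = { * }.
Union: FOLLOW(<cond>) = { *, - }.

{ *, - }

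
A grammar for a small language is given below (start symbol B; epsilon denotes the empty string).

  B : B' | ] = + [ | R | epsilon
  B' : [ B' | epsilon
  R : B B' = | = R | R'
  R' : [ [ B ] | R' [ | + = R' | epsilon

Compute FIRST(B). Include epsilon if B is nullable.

{ +, =, [, ], epsilon }

From B : B': add FIRST(B') = { [, epsilon } (including epsilon since B' is nullable).
B : ] = + [ contributes {]}.
From B : R: add FIRST(R) = { +, =, [, ], epsilon } (including epsilon since R is nullable).
B : epsilon contributes epsilon.
Union: FIRST(B) = { +, =, [, ], epsilon }.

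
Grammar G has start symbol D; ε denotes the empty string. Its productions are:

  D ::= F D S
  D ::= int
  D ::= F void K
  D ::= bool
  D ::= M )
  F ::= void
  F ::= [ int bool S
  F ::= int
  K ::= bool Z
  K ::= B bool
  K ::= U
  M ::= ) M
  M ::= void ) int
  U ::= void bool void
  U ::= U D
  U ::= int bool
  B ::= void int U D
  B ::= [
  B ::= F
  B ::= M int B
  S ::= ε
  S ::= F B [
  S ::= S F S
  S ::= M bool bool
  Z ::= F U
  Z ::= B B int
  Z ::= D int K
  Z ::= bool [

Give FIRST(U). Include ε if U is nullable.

U ::= void bool void contributes {void}.
From U ::= U D: add FIRST(U) = { int, void }.
U ::= int bool contributes {int}.
Union: FIRST(U) = { int, void }.

{ int, void }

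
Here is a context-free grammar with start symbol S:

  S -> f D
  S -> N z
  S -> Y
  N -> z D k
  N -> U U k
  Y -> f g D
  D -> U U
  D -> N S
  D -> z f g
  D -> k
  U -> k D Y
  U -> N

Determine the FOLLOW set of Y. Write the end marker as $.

{ $, f, k, z }

In S -> Y: Y is at the end, add FOLLOW(S) = { $, f, k, z }.
In U -> k D Y: Y is at the end, add FOLLOW(U) = { $, f, k, z }.
Union: FOLLOW(Y) = { $, f, k, z }.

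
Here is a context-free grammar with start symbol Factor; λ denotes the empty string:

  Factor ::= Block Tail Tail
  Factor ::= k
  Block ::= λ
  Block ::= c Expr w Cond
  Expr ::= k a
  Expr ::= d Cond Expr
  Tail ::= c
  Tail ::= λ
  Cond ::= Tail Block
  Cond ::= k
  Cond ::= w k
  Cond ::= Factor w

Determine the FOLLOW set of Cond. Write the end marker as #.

{ #, c, d, k, w }

In Block ::= c Expr w Cond: Cond is at the end, add FOLLOW(Block) = { #, c, d, k, w }.
In Expr ::= d Cond Expr: add FIRST(Expr) = { d, k }.
Union: FOLLOW(Cond) = { #, c, d, k, w }.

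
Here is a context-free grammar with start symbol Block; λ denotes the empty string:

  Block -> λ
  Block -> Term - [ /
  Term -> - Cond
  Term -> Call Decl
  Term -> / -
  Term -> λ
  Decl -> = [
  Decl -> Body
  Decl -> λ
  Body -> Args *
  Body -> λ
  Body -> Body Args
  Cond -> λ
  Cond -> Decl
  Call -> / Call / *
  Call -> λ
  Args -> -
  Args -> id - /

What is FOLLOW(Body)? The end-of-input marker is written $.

In Decl -> Body: Body is at the end, add FOLLOW(Decl) = { - }.
In Body -> Body Args: add FIRST(Args) = { -, id }.
Union: FOLLOW(Body) = { -, id }.

{ -, id }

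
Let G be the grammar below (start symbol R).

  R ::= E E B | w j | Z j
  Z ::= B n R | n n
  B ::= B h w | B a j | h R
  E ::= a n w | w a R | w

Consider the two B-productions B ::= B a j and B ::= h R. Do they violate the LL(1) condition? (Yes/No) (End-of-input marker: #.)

FIRST(B a j) = { h } and FIRST(h R) = { h }.
Both contain h, so the two alternatives are not disjoint — LL(1) conflict.

Yes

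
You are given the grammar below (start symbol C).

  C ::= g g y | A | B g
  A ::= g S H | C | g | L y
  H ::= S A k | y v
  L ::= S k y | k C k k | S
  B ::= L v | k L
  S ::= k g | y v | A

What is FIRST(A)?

A ::= g S H contributes {g}.
From A ::= C: add FIRST(C) = { g, k, y }.
A ::= g contributes {g}.
From A ::= L y: add FIRST(L) = { g, k, y }.
Union: FIRST(A) = { g, k, y }.

{ g, k, y }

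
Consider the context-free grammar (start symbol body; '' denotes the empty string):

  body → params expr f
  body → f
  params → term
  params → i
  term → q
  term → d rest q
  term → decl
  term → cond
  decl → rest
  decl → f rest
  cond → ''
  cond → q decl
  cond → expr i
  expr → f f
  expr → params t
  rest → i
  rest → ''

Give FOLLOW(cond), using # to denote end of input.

{ d, f, i, q, t }

In term → cond: cond is at the end, add FOLLOW(term) = { d, f, i, q, t }.
Union: FOLLOW(cond) = { d, f, i, q, t }.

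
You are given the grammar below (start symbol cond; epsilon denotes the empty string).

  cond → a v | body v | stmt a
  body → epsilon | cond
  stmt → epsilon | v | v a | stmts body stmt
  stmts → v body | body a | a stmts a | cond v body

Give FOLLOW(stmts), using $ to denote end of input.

{ a, v }

In stmt → stmts body stmt: add FIRST(body stmt)\{epsilon} = { a, v }.
  Since body stmt is nullable, also add FOLLOW(stmt) = { a }.
In stmts → a stmts a: add FIRST(a) = { a }.
Union: FOLLOW(stmts) = { a, v }.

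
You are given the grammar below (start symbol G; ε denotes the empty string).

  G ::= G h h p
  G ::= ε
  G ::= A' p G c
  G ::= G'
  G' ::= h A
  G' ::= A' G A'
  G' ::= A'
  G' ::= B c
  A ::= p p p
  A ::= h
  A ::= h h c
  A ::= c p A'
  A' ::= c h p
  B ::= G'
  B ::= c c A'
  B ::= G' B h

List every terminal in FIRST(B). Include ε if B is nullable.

From B ::= G': add FIRST(G') = { c, h }.
B ::= c c A' contributes {c}.
From B ::= G' B h: add FIRST(G') = { c, h }.
Union: FIRST(B) = { c, h }.

{ c, h }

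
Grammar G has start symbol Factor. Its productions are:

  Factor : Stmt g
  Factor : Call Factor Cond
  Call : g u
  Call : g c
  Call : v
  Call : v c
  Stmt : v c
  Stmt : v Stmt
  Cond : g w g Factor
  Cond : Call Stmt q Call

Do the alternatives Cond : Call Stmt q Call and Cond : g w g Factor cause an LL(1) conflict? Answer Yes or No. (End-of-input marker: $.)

Yes

FIRST(Call Stmt q Call) = { g, v } and FIRST(g w g Factor) = { g }.
Both contain g, so the two alternatives are not disjoint — LL(1) conflict.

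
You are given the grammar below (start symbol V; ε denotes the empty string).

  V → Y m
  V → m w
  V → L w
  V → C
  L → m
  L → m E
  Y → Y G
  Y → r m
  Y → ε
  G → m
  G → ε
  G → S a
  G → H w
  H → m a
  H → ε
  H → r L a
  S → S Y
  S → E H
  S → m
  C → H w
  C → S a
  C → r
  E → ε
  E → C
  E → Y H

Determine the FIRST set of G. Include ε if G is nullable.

{ a, m, r, w, ε }

G → m contributes {m}.
G → ε contributes ε.
From G → S a: S nullable, take FIRST(S) ∪ {a} = { a, m, r, w }.
From G → H w: H nullable, take FIRST(H) ∪ {w} = { m, r, w }.
Union: FIRST(G) = { a, m, r, w, ε }.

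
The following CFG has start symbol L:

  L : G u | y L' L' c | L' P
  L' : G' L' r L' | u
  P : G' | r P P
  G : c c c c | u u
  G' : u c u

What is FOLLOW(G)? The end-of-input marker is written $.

In L : G u: add FIRST(u) = { u }.
Union: FOLLOW(G) = { u }.

{ u }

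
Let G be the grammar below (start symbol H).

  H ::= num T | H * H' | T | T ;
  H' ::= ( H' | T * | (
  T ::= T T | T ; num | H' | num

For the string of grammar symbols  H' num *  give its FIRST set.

Add FIRST(H') = { (, num }; H' is not nullable, stop.

{ (, num }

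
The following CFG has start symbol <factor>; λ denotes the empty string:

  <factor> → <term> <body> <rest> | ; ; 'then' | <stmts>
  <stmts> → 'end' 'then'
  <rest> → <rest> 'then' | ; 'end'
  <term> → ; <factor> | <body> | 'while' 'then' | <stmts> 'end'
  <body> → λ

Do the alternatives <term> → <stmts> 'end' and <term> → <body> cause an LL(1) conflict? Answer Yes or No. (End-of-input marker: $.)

FIRST(<stmts> 'end') = { 'end' } and FIRST(<body>) = { λ }.
The second is nullable but FOLLOW(<term>) = { ; } is disjoint from FIRST of the first.

No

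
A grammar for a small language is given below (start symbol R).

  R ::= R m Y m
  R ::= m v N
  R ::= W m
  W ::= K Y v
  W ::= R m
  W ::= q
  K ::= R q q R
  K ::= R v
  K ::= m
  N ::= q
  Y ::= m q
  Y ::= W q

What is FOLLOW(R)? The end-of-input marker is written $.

{ $, m, q, v }

R is the start symbol, so $ ∈ FOLLOW(R).
In R ::= R m Y m: add FIRST(m Y m) = { m }.
In W ::= R m: add FIRST(m) = { m }.
In K ::= R q q R: add FIRST(q q R) = { q }.
In K ::= R q q R: R is at the end, add FOLLOW(K) = { m, q }.
In K ::= R v: add FIRST(v) = { v }.
Union: FOLLOW(R) = { $, m, q, v }.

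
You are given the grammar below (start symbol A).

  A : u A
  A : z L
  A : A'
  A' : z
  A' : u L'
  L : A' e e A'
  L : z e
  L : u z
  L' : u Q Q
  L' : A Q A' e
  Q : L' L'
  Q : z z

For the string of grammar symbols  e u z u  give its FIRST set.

{ e }

e is a terminal; add {e} and stop.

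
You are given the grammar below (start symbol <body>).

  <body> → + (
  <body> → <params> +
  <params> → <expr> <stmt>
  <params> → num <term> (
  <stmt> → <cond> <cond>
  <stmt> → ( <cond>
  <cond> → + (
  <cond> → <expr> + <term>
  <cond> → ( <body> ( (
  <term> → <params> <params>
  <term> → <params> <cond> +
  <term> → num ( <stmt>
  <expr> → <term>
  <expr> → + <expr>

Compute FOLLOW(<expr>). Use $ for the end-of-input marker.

{ (, +, num }

In <params> → <expr> <stmt>: add FIRST(<stmt>) = { (, +, num }.
In <cond> → <expr> + <term>: add FIRST(+ <term>) = { + }.
In <expr> → + <expr>: <expr> is at the end, add FOLLOW(<expr>) = { (, +, num }.
Union: FOLLOW(<expr>) = { (, +, num }.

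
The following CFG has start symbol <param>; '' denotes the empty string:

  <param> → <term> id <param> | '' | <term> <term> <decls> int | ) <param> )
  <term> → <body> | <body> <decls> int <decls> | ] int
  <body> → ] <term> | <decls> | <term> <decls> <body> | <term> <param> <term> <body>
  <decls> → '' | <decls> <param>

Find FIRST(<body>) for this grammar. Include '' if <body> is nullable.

{ ), ], id, int, '' }

<body> → ] <term> contributes {]}.
From <body> → <decls>: add FIRST(<decls>) = { ), ], id, int, '' } (including '' since <decls> is nullable).
From <body> → <term> <decls> <body>: <term>, <decls>, <body> nullable, take FIRST(<term>) ∪ FIRST(<decls>) ∪ FIRST(<body>) = { ), ], id, int }; also '' since the whole RHS is nullable.
From <body> → <term> <param> <term> <body>: <term>, <param>, <term>, <body> nullable, take FIRST(<term>) ∪ FIRST(<param>) ∪ FIRST(<term>) ∪ FIRST(<body>) = { ), ], id, int }; also '' since the whole RHS is nullable.
Union: FIRST(<body>) = { ), ], id, int, '' }.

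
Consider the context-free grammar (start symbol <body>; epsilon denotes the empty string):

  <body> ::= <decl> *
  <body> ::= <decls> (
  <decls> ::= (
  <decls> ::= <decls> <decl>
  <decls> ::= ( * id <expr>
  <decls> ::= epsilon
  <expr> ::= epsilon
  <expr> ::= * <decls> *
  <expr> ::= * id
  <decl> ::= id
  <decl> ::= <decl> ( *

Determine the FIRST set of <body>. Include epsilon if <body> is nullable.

{ (, id }

From <body> ::= <decl> *: add FIRST(<decl>) = { id }.
From <body> ::= <decls> (: <decls> nullable, take FIRST(<decls>) ∪ {(} = { (, id }.
Union: FIRST(<body>) = { (, id }.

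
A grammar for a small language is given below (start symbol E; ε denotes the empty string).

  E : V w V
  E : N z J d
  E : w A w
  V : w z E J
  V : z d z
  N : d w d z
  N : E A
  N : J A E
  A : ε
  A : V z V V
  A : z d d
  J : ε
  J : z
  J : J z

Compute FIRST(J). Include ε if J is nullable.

{ z, ε }

J : ε contributes ε.
J : z contributes {z}.
From J : J z: J nullable, take FIRST(J) ∪ {z} = { z }.
Union: FIRST(J) = { z, ε }.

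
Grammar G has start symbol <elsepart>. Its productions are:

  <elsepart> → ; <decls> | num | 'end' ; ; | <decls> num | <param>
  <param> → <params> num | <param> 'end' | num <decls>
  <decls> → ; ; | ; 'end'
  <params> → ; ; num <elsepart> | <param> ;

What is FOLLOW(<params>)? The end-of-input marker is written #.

{ num }

In <param> → <params> num: add FIRST(num) = { num }.
Union: FOLLOW(<params>) = { num }.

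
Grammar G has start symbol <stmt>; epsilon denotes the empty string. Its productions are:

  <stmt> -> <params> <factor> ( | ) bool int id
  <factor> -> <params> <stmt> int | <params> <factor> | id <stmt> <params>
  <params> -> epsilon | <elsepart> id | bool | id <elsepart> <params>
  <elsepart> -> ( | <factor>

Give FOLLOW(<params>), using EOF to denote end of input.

{ (, ), bool, id }

In <stmt> -> <params> <factor> (: add FIRST(<factor> () = { (, ), bool, id }.
In <factor> -> <params> <stmt> int: add FIRST(<stmt> int) = { (, ), bool, id }.
In <factor> -> <params> <factor>: add FIRST(<factor>) = { (, ), bool, id }.
In <factor> -> id <stmt> <params>: <params> is at the end, add FOLLOW(<factor>) = { (, ), bool, id }.
In <params> -> id <elsepart> <params>: <params> is at the end, add FOLLOW(<params>) = { (, ), bool, id }.
Union: FOLLOW(<params>) = { (, ), bool, id }.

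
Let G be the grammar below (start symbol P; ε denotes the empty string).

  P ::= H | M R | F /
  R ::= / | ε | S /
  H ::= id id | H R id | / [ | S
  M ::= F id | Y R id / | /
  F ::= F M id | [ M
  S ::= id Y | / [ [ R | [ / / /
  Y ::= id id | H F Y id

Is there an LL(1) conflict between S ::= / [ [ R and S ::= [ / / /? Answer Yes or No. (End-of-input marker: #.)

No

FIRST(/ [ [ R) = { / } and FIRST([ / / /) = { [ }.
The FIRST sets are disjoint and neither alternative is nullable — no conflict.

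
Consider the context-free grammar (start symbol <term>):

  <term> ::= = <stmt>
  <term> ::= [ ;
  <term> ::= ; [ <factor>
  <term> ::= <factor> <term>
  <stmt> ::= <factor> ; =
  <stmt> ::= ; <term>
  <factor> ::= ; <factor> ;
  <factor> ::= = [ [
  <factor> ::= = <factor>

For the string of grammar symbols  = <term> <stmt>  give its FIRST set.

= is a terminal; add {=} and stop.

{ = }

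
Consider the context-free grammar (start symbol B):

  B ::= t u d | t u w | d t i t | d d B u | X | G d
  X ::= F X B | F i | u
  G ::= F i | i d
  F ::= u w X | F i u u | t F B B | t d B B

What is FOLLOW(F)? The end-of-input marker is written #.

In X ::= F X B: add FIRST(X B) = { t, u }.
In X ::= F i: add FIRST(i) = { i }.
In G ::= F i: add FIRST(i) = { i }.
In F ::= F i u u: add FIRST(i u u) = { i }.
In F ::= t F B B: add FIRST(B B) = { d, i, t, u }.
Union: FOLLOW(F) = { d, i, t, u }.

{ d, i, t, u }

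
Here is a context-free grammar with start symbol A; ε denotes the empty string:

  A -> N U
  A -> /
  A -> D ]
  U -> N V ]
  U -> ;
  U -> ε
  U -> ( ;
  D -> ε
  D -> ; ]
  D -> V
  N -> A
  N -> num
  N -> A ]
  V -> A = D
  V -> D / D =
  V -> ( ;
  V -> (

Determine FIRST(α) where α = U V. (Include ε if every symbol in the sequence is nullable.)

Add FIRST(U)\{ε} = { (, /, ;, ], num }; U is nullable, continue.
Add FIRST(V) = { (, /, ;, ], num }; V is not nullable, stop.

{ (, /, ;, ], num }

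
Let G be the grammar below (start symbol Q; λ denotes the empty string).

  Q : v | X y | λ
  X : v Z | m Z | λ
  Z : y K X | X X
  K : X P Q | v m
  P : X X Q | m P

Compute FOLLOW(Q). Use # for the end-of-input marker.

{ #, m, v, y }

Q is the start symbol, so # ∈ FOLLOW(Q).
In K : X P Q: Q is at the end, add FOLLOW(K) = { m, v, y }.
In P : X X Q: Q is at the end, add FOLLOW(P) = { m, v, y }.
Union: FOLLOW(Q) = { #, m, v, y }.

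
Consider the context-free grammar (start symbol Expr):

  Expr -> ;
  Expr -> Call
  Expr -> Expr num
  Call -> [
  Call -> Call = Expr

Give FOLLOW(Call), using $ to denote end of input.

In Expr -> Call: Call is at the end, add FOLLOW(Expr) = { $, =, num }.
In Call -> Call = Expr: add FIRST(= Expr) = { = }.
Union: FOLLOW(Call) = { $, =, num }.

{ $, =, num }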